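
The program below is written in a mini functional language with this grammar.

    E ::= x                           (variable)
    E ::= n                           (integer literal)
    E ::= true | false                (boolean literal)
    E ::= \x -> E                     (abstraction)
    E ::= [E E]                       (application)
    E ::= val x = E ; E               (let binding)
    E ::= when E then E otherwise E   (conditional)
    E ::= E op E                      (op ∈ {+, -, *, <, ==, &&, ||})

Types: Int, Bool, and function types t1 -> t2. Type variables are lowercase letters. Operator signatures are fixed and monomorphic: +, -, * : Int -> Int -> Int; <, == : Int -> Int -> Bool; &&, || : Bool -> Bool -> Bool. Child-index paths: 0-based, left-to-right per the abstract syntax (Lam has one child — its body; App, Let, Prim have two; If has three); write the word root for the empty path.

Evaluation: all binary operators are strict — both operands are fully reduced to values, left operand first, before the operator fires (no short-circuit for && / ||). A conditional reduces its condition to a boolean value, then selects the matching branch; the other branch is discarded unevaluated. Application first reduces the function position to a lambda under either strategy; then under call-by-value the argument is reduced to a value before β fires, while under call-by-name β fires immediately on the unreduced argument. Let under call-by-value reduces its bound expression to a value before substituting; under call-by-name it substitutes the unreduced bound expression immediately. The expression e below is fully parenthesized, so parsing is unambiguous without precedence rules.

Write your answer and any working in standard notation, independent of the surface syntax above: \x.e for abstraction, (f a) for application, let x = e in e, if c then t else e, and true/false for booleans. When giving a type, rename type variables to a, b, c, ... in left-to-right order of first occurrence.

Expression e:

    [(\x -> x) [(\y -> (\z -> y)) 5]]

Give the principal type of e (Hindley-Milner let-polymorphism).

Answer: a -> Int

Working:
x : a
\x._ : a -> a
y : b
\z._ : c -> b
\y._ : b -> c -> b
  unify b -> c -> b ~ Int -> d
  unify b ~ Int
  unify c -> Int ~ d
_ _ : c -> Int
  unify a -> a ~ (c -> Int) -> e
  unify a ~ c -> Int
  unify c -> Int ~ e
_ _ : c -> Int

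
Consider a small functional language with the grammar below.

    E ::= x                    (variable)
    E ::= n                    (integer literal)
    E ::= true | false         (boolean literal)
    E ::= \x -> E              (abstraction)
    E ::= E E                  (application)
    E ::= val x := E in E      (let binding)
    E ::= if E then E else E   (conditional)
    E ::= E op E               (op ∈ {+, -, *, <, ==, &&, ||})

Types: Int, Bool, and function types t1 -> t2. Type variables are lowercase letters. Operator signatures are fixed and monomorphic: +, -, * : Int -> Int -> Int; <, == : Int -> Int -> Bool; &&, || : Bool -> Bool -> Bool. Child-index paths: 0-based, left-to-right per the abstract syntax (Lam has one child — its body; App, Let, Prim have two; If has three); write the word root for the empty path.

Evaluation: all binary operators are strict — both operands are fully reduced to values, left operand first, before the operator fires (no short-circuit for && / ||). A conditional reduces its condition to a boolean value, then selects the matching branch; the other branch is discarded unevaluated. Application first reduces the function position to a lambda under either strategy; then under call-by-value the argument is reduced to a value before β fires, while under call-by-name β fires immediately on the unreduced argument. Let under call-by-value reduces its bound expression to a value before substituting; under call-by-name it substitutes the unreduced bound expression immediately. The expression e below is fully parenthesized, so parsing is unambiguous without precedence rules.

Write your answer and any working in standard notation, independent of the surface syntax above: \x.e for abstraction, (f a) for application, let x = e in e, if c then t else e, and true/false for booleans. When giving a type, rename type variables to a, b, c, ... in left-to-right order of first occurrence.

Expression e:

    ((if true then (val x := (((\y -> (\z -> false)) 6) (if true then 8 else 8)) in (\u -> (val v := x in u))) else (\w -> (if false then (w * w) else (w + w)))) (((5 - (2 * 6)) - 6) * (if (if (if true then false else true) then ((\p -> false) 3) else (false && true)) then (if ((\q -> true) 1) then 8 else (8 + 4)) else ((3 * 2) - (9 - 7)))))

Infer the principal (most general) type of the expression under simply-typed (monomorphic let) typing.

Trace:
  unify Bool ~ Bool
\z._ : b -> Bool
\y._ : a -> b -> Bool
  unify a -> b -> Bool ~ Int -> c
  unify a ~ Int
  unify b -> Bool ~ c
_ _ : b -> Bool
  unify Bool ~ Bool
  unify Int ~ Int
  unify b -> Bool ~ Int -> d
  unify b ~ Int
  unify Bool ~ d
_ _ : Bool
let x : Bool
x : Bool
let v : Bool
u : e
\u._ : e -> e
  unify Bool ~ Bool
w : f
  unify f ~ Int
w : Int
  unify Int ~ Int
w : Int
  unify Int ~ Int
w : Int
  unify Int ~ Int
  unify Int ~ Int
\w._ : Int -> Int
  unify e -> e ~ Int -> Int
  unify e ~ Int
  unify Int ~ Int
  unify Int ~ Int
  unify Int ~ Int
  unify Int ~ Int
  unify Int ~ Int
  unify Int ~ Int
  unify Int ~ Int
  unify Int ~ Int
  unify Bool ~ Bool
  unify Bool ~ Bool
  unify Bool ~ Bool
\p._ : g -> Bool
  unify g -> Bool ~ Int -> h
  unify g ~ Int
  unify Bool ~ h
_ _ : Bool
  unify Bool ~ Bool
  unify Bool ~ Bool
  unify Bool ~ Bool
  unify Bool ~ Bool
\q._ : i -> Bool
  unify i -> Bool ~ Int -> j
  unify i ~ Int
  unify Bool ~ j
_ _ : Bool
  unify Bool ~ Bool
  unify Int ~ Int
  unify Int ~ Int
  unify Int ~ Int
  unify Int ~ Int
  unify Int ~ Int
  unify Int ~ Int
  unify Int ~ Int
  unify Int ~ Int
  unify Int ~ Int
  unify Int ~ Int
  unify Int ~ Int
  unify Int -> Int ~ Int -> k
  unify Int ~ Int
  unify Int ~ k
_ _ : Int

Answer: Int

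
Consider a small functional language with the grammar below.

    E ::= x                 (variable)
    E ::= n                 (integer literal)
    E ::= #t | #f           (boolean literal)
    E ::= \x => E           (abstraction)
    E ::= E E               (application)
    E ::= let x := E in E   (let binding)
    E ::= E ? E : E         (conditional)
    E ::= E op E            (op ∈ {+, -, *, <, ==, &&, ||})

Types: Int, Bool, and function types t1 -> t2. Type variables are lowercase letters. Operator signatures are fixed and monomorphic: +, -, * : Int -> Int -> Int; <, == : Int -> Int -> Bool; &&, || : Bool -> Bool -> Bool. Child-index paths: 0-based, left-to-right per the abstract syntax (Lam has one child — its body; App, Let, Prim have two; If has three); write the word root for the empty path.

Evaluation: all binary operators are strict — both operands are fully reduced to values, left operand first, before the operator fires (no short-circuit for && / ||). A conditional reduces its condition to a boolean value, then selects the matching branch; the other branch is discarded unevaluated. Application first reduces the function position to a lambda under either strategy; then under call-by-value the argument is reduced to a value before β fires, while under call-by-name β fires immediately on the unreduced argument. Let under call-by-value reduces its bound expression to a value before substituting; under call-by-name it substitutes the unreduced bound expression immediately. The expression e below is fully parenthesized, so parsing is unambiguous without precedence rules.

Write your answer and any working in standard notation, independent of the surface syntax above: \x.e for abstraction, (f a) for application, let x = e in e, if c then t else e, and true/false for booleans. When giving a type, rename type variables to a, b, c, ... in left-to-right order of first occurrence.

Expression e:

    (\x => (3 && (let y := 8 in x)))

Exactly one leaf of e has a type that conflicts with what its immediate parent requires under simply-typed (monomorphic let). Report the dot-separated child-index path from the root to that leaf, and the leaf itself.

Answer: 0.0 : 3

Trace:
  unify Int ~ Bool
  FAIL: mismatch Int ~ Bool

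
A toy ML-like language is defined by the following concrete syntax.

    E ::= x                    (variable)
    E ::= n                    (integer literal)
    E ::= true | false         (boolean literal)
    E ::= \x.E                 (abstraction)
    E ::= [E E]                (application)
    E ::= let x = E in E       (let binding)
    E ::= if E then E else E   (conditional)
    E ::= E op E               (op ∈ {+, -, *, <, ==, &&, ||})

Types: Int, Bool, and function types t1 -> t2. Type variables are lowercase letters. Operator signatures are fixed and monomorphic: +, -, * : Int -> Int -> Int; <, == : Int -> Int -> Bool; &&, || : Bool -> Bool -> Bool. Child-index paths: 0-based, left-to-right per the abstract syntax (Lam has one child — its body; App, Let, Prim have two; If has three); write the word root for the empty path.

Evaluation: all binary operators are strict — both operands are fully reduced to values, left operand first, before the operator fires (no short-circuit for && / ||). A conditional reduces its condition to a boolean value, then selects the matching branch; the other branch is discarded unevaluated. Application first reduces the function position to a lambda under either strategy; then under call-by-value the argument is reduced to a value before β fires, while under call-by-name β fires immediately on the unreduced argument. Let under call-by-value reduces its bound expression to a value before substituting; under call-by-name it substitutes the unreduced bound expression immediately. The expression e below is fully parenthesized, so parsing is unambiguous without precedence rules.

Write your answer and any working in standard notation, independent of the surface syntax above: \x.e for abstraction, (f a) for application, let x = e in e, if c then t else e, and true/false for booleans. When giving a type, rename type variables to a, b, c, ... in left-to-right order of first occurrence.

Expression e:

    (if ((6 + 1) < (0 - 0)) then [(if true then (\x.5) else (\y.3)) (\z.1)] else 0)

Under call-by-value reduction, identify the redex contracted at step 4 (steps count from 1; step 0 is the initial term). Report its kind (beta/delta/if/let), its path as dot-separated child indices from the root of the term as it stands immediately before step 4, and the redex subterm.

Trace:
step 0: (if ((6 + 1) < (0 - 0)) then ((if true then (\x.5) else (\y.3)) (\z.1)) else 0)
step 1: [delta@0.0] (if (7 < (0 - 0)) then ((if true then (\x.5) else (\y.3)) (\z.1)) else 0)
step 2: [delta@0.1] (if (7 < 0) then ((if true then (\x.5) else (\y.3)) (\z.1)) else 0)
step 3: [delta@0] (if false then ((if true then (\x.5) else (\y.3)) (\z.1)) else 0)
step 4: [if@root] 0

Answer: if at root : (if false then ((if true then (\x.5) else (\y.3)) (\z.1)) else 0)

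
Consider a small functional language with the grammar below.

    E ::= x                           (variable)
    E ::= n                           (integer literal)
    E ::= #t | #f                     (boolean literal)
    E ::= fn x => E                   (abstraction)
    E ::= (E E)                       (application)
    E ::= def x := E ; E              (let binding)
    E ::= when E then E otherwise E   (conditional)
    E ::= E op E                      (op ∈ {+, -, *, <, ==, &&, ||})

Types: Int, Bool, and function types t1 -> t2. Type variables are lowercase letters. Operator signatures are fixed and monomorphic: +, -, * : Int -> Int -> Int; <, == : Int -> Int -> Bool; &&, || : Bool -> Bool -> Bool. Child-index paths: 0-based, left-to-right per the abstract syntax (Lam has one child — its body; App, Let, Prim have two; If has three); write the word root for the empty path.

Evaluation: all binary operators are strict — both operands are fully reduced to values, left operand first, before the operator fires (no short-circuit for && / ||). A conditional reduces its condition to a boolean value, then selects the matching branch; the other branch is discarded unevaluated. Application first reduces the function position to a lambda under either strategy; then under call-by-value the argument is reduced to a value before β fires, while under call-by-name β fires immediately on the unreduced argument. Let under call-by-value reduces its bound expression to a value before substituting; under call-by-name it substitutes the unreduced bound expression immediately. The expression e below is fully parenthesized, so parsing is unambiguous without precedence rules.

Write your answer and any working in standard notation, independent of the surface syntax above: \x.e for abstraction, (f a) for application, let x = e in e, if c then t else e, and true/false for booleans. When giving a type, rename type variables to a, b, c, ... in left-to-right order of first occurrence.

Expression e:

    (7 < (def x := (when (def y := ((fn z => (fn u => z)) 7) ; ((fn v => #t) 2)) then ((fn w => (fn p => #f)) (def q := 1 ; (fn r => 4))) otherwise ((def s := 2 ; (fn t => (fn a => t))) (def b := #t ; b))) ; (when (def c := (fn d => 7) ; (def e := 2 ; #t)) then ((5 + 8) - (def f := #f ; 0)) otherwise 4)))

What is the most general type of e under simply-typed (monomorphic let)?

Derivation:
  unify Int ~ Int
z : a
\u._ : b -> a
\z._ : a -> b -> a
  unify a -> b -> a ~ Int -> c
  unify a ~ Int
  unify b -> Int ~ c
_ _ : b -> Int
let y : b -> Int
\v._ : d -> Bool
  unify d -> Bool ~ Int -> e
  unify d ~ Int
  unify Bool ~ e
_ _ : Bool
  unify Bool ~ Bool
\p._ : g -> Bool
\w._ : f -> g -> Bool
let q : Int
\r._ : h -> Int
  unify f -> g -> Bool ~ (h -> Int) -> i
  unify f ~ h -> Int
  unify g -> Bool ~ i
_ _ : g -> Bool
let s : Int
t : j
\a._ : k -> j
\t._ : j -> k -> j
let b : Bool
b : Bool
  unify j -> k -> j ~ Bool -> l
  unify j ~ Bool
  unify k -> Bool ~ l
_ _ : k -> Bool
  unify g -> Bool ~ k -> Bool
  unify g ~ k
  unify Bool ~ Bool
let x : k -> Bool
\d._ : m -> Int
let c : m -> Int
let e : Int
  unify Bool ~ Bool
  unify Int ~ Int
  unify Int ~ Int
  unify Int ~ Int
let f : Bool
  unify Int ~ Int
  unify Int ~ Int
  unify Int ~ Int

Answer: Bool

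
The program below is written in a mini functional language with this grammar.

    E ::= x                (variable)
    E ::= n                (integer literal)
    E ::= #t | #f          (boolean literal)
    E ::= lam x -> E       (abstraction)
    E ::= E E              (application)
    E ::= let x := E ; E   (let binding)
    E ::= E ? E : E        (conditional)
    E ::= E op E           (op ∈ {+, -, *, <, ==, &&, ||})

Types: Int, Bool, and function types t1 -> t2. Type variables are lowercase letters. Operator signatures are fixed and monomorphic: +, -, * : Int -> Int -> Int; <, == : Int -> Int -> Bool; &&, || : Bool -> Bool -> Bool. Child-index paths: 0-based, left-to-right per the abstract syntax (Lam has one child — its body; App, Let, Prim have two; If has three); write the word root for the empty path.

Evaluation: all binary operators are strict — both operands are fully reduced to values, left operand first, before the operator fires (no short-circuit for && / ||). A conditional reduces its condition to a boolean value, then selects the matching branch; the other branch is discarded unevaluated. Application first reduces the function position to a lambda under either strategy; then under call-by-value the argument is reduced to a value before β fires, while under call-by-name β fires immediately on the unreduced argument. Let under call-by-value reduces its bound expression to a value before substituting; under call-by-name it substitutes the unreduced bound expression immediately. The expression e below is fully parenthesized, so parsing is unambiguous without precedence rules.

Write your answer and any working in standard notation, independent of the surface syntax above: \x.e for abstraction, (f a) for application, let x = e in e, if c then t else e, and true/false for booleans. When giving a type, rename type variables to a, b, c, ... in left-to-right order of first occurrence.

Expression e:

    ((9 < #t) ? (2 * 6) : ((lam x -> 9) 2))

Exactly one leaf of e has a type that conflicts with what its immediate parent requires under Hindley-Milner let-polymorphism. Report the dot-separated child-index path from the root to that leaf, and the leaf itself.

Answer: 0.1 : true

Working:
  unify Int ~ Int
  unify Bool ~ Int
  FAIL: mismatch Bool ~ Int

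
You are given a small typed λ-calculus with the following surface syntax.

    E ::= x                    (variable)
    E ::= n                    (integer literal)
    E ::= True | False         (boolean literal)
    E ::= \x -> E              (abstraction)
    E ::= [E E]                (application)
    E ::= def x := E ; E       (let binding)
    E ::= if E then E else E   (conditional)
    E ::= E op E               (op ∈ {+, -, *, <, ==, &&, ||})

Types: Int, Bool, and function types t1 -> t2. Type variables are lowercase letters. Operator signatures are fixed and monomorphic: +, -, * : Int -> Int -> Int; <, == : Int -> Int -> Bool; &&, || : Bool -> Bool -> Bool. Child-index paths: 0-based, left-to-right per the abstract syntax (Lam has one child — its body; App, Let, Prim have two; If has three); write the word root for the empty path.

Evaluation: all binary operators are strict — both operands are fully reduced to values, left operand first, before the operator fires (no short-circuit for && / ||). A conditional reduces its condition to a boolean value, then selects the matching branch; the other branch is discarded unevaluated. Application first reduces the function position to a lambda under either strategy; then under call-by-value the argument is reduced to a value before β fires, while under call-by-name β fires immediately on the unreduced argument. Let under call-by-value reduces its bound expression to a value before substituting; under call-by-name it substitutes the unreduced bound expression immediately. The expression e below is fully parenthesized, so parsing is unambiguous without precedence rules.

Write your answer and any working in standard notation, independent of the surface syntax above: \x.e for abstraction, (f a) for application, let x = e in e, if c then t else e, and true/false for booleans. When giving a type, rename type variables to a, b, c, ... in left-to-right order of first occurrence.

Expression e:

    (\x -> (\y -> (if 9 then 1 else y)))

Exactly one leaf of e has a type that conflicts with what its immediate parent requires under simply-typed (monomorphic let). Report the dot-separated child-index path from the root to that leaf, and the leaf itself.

Derivation:
  unify Int ~ Bool
  FAIL: mismatch Int ~ Bool

Answer: 0.0.0 : 9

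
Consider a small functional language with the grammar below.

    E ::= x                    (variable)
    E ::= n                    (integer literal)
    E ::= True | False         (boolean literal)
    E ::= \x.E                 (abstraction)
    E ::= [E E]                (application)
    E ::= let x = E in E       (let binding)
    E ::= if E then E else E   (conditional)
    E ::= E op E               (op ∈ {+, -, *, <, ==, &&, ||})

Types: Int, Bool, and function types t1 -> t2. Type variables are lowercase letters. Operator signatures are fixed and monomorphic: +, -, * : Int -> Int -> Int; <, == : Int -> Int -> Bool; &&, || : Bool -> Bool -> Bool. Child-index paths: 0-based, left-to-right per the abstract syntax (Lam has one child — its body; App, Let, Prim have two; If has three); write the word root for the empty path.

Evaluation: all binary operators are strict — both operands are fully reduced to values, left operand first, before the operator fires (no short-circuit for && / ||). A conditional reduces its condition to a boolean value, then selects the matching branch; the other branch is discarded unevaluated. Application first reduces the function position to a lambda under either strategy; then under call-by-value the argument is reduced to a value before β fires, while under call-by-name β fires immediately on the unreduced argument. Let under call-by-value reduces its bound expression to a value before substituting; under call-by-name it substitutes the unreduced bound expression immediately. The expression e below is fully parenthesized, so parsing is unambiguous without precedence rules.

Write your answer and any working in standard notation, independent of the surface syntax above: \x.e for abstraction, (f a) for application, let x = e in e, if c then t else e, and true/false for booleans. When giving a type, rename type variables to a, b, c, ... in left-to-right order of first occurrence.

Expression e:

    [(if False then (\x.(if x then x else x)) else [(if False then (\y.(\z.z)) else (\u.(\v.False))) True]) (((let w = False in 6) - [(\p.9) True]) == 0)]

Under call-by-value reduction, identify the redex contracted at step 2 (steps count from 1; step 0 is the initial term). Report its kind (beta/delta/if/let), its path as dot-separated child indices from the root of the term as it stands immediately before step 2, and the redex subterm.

Answer: if at 0.0 : (if false then (\y.(\z.z)) else (\u.(\v.false)))

Working:
step 0: ((if false then (\x.(if x then x else x)) else ((if false then (\y.(\z.z)) else (\u.(\v.false))) true)) (((let w = false in 6) - ((\p.9) true)) == 0))
step 1: [if@0] (((if false then (\y.(\z.z)) else (\u.(\v.false))) true) (((let w = false in 6) - ((\p.9) true)) == 0))
step 2: [if@0.0] (((\u.(\v.false)) true) (((let w = false in 6) - ((\p.9) true)) == 0))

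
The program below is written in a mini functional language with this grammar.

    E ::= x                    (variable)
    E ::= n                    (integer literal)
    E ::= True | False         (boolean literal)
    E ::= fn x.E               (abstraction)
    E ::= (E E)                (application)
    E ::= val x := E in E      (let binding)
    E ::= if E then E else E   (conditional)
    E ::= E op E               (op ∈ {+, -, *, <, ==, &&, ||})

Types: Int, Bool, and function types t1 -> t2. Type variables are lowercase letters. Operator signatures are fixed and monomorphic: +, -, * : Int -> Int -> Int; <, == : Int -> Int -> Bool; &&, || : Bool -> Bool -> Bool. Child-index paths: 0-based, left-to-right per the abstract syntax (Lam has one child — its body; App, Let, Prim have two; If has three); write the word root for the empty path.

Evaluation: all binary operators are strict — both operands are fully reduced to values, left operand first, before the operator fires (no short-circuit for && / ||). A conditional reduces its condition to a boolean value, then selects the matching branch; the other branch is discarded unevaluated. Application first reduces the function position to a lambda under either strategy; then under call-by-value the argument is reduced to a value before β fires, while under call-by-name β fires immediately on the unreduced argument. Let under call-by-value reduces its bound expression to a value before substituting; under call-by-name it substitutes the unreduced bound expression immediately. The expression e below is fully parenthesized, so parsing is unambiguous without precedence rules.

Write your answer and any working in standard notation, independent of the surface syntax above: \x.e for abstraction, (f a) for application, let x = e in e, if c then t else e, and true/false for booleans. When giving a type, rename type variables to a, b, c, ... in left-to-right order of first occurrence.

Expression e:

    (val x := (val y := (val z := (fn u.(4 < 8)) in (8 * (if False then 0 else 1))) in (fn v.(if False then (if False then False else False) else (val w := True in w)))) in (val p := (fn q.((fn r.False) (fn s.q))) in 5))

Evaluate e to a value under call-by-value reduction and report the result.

Answer: 5

Working:
step 0: (let x = (let y = (let z = (\u.(4 < 8)) in (8 * (if false then 0 else 1))) in (\v.(if false then (if false then false else false) else (let w = true in w)))) in (let p = (\q.((\r.false) (\s.q))) in 5))
step 1: [let@0.0] (let x = (let y = (8 * (if false then 0 else 1)) in (\v.(if false then (if false then false else false) else (let w = true in w)))) in (let p = (\q.((\r.false) (\s.q))) in 5))
step 2: [if@0.0.1] (let x = (let y = (8 * 1) in (\v.(if false then (if false then false else false) else (let w = true in w)))) in (let p = (\q.((\r.false) (\s.q))) in 5))
step 3: [delta@0.0] (let x = (let y = 8 in (\v.(if false then (if false then false else false) else (let w = true in w)))) in (let p = (\q.((\r.false) (\s.q))) in 5))
step 4: [let@0] (let x = (\v.(if false then (if false then false else false) else (let w = true in w))) in (let p = (\q.((\r.false) (\s.q))) in 5))
step 5: [let@root] (let p = (\q.((\r.false) (\s.q))) in 5)
step 6: [let@root] 5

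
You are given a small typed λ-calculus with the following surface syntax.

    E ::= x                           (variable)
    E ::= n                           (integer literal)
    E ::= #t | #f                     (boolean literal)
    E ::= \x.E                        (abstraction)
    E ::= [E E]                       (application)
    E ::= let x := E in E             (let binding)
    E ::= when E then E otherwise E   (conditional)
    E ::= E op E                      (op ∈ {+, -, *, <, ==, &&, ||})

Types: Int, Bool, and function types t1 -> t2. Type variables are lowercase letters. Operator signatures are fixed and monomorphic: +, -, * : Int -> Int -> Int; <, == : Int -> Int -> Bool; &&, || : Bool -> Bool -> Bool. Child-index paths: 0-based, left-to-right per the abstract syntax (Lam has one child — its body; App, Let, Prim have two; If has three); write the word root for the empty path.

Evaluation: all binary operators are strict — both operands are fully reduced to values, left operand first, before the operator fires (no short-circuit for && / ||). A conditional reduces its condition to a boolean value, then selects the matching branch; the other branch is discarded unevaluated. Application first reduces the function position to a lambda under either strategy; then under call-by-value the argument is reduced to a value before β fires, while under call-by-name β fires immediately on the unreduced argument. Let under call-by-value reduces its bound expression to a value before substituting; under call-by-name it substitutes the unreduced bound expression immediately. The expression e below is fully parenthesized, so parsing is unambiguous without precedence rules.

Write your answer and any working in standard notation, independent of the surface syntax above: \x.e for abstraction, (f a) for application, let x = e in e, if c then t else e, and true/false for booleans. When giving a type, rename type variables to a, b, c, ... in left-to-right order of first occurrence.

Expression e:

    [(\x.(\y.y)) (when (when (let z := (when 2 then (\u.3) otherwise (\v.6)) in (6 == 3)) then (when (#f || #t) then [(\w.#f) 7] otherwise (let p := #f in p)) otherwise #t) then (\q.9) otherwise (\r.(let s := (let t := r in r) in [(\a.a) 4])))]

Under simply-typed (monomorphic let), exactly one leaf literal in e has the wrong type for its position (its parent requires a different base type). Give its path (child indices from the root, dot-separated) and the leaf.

Answer: 1.0.0.0.0 : 2

Trace:
y : b
\y._ : b -> b
\x._ : a -> b -> b
  unify Int ~ Bool
  FAIL: mismatch Int ~ Bool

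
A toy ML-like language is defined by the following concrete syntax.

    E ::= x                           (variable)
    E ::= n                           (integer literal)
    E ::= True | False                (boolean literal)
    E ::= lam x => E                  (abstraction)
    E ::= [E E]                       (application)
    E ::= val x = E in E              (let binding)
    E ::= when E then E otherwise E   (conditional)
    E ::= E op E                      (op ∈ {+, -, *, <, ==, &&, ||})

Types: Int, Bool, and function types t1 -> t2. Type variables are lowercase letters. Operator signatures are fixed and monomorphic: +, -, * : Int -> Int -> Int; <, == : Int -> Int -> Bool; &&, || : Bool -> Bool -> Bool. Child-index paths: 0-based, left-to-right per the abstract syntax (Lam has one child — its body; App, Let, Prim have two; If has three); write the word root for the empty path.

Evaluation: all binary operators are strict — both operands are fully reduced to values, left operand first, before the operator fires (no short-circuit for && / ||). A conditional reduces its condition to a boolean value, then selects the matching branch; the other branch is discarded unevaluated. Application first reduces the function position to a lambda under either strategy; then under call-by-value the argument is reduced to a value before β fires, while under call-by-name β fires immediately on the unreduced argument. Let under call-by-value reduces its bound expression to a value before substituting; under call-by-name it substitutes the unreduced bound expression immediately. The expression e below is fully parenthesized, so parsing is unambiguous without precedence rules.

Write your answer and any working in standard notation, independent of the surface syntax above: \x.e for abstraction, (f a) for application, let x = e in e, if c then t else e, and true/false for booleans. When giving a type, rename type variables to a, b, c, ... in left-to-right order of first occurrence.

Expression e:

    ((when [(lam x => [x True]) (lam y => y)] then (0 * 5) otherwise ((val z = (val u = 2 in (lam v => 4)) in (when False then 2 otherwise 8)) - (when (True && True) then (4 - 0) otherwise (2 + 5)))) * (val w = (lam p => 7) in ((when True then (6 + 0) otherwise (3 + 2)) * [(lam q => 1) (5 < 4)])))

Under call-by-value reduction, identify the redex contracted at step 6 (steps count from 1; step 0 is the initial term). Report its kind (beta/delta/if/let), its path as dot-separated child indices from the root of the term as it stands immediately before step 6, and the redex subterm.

Answer: if at 1.0 : (if true then (6 + 0) else (3 + 2))

Derivation:
step 0: ((if ((\x.(x true)) (\y.y)) then (0 * 5) else ((let z = (let u = 2 in (\v.4)) in (if false then 2 else 8)) - (if (true && true) then (4 - 0) else (2 + 5)))) * (let w = (\p.7) in ((if true then (6 + 0) else (3 + 2)) * ((\q.1) (5 < 4)))))
step 1: [beta@0.0] ((if ((\y.y) true) then (0 * 5) else ((let z = (let u = 2 in (\v.4)) in (if false then 2 else 8)) - (if (true && true) then (4 - 0) else (2 + 5)))) * (let w = (\p.7) in ((if true then (6 + 0) else (3 + 2)) * ((\q.1) (5 < 4)))))
step 2: [beta@0.0] ((if true then (0 * 5) else ((let z = (let u = 2 in (\v.4)) in (if false then 2 else 8)) - (if (true && true) then (4 - 0) else (2 + 5)))) * (let w = (\p.7) in ((if true then (6 + 0) else (3 + 2)) * ((\q.1) (5 < 4)))))
step 3: [if@0] ((0 * 5) * (let w = (\p.7) in ((if true then (6 + 0) else (3 + 2)) * ((\q.1) (5 < 4)))))
step 4: [delta@0] (0 * (let w = (\p.7) in ((if true then (6 + 0) else (3 + 2)) * ((\q.1) (5 < 4)))))
step 5: [let@1] (0 * ((if true then (6 + 0) else (3 + 2)) * ((\q.1) (5 < 4))))
step 6: [if@1.0] (0 * ((6 + 0) * ((\q.1) (5 < 4))))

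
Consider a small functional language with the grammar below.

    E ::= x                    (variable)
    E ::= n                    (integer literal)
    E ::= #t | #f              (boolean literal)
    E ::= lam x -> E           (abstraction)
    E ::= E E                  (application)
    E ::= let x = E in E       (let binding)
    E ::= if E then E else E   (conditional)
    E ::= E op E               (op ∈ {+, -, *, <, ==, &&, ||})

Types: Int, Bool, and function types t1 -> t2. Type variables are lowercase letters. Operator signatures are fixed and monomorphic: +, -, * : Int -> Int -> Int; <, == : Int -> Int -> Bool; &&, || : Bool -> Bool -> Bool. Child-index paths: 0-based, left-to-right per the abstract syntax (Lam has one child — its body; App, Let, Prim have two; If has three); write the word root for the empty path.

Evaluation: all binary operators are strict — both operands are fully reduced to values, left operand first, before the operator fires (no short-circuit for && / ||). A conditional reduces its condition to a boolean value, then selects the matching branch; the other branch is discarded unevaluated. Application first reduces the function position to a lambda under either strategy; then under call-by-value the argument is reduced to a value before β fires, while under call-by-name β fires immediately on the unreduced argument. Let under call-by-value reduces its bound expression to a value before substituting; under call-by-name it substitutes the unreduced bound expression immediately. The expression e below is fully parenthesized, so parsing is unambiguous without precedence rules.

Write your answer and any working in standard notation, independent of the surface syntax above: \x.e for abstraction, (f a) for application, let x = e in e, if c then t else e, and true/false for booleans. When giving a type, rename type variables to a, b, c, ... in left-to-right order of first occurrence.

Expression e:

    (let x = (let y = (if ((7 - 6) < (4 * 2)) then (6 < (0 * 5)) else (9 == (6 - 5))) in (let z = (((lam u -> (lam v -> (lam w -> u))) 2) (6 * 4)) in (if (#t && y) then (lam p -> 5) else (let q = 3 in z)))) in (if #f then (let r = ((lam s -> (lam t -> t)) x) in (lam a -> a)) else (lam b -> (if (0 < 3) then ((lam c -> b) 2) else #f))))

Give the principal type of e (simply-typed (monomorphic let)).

Answer: Bool -> Bool

Derivation:
  unify Int ~ Int
  unify Int ~ Int
  unify Int ~ Int
  unify Int ~ Int
  unify Int ~ Int
  unify Int ~ Int
  unify Bool ~ Bool
  unify Int ~ Int
  unify Int ~ Int
  unify Int ~ Int
  unify Int ~ Int
  unify Int ~ Int
  unify Int ~ Int
  unify Int ~ Int
  unify Int ~ Int
  unify Bool ~ Bool
let y : Bool
u : a
\w._ : c -> a
\v._ : b -> c -> a
\u._ : a -> b -> c -> a
  unify a -> b -> c -> a ~ Int -> d
  unify a ~ Int
  unify b -> c -> Int ~ d
_ _ : b -> c -> Int
  unify Int ~ Int
  unify Int ~ Int
  unify b -> c -> Int ~ Int -> e
  unify b ~ Int
  unify c -> Int ~ e
_ _ : c -> Int
let z : c -> Int
  unify Bool ~ Bool
y : Bool
  unify Bool ~ Bool
  unify Bool ~ Bool
\p._ : f -> Int
let q : Int
z : c -> Int
  unify f -> Int ~ c -> Int
  unify f ~ c
  unify Int ~ Int
let x : c -> Int
  unify Bool ~ Bool
t : h
\t._ : h -> h
\s._ : g -> h -> h
x : c -> Int
  unify g -> h -> h ~ (c -> Int) -> i
  unify g ~ c -> Int
  unify h -> h ~ i
_ _ : h -> h
let r : h -> h
a : j
\a._ : j -> j
  unify Int ~ Int
  unify Int ~ Int
  unify Bool ~ Bool
b : k
\c._ : l -> k
  unify l -> k ~ Int -> m
  unify l ~ Int
  unify k ~ m
_ _ : m
  unify m ~ Bool
\b._ : Bool -> Bool
  unify j -> j ~ Bool -> Bool
  unify j ~ Bool
  unify Bool ~ Bool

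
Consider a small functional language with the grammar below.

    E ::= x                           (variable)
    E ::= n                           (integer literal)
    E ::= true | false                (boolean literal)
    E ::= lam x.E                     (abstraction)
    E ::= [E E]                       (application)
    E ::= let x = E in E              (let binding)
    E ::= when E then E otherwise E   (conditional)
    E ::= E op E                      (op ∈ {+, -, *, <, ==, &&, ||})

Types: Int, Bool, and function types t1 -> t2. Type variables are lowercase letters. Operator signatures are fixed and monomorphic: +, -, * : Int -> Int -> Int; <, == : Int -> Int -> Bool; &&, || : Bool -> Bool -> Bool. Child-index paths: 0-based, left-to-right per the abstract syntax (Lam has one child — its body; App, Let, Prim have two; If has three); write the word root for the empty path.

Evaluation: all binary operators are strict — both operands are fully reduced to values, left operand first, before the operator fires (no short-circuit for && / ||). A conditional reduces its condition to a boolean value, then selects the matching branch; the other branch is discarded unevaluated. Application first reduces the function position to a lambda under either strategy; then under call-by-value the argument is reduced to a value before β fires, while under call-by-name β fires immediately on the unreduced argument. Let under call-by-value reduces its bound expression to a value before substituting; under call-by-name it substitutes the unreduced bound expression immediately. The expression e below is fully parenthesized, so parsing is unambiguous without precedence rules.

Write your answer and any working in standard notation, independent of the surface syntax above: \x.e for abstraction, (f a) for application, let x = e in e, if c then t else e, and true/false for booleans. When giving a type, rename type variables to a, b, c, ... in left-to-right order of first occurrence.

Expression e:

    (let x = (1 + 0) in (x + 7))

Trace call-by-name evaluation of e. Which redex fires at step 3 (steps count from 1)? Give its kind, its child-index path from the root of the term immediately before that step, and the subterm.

Answer: delta at root : (1 + 7)

Working:
step 0: (let x = (1 + 0) in (x + 7))
step 1: [let@root] ((1 + 0) + 7)
step 2: [delta@0] (1 + 7)
step 3: [delta@root] 8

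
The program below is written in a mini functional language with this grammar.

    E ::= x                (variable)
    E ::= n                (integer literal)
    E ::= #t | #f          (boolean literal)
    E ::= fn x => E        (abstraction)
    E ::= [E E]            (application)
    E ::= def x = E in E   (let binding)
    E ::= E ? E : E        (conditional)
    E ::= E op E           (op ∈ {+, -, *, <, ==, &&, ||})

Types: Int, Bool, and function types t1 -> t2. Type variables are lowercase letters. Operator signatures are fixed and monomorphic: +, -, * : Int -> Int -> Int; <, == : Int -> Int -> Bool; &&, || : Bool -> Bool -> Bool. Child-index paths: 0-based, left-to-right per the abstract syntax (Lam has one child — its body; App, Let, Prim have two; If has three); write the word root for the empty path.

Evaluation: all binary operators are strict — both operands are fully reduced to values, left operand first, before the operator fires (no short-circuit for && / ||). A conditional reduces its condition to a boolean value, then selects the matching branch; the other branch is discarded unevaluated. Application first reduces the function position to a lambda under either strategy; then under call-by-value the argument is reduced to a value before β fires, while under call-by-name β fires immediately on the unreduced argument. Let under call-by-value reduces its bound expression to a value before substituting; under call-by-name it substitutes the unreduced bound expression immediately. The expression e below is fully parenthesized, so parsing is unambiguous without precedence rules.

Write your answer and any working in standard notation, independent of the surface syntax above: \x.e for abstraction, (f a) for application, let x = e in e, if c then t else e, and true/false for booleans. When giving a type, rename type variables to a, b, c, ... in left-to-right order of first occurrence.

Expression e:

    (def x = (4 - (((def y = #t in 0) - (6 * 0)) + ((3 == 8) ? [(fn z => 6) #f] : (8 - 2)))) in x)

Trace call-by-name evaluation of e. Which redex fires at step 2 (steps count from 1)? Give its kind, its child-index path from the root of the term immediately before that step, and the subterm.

Answer: let at 1.0.0 : (let y = true in 0)

Derivation:
step 0: (let x = (4 - (((let y = true in 0) - (6 * 0)) + (if (3 == 8) then ((\z.6) false) else (8 - 2)))) in x)
step 1: [let@root] (4 - (((let y = true in 0) - (6 * 0)) + (if (3 == 8) then ((\z.6) false) else (8 - 2))))
step 2: [let@1.0.0] (4 - ((0 - (6 * 0)) + (if (3 == 8) then ((\z.6) false) else (8 - 2))))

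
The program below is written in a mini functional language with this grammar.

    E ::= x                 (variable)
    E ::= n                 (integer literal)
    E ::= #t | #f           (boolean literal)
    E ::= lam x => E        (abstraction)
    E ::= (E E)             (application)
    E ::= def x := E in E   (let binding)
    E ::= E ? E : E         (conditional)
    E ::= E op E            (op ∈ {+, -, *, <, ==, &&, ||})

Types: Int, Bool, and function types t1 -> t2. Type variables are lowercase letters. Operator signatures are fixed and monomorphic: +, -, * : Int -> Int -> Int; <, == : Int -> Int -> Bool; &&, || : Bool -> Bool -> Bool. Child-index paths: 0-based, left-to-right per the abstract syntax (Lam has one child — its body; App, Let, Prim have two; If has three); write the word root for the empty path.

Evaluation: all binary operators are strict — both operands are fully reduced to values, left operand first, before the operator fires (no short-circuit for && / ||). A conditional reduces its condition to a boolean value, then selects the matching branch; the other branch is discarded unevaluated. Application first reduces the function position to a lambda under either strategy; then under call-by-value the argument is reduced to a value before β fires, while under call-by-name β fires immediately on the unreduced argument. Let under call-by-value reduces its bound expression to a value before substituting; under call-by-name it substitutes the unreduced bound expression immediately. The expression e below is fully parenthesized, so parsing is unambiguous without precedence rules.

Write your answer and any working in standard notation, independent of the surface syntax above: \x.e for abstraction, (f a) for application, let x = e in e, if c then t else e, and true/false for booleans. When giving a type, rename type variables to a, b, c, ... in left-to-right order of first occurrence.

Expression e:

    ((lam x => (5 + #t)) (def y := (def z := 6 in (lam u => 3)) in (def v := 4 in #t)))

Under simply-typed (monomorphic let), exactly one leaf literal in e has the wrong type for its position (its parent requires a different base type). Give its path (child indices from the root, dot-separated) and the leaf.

Derivation:
  unify Int ~ Int
  unify Bool ~ Int
  FAIL: mismatch Bool ~ Int

Answer: 0.0.1 : true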